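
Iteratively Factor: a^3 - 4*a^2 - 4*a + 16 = (a - 4)*(a^2 - 4) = (a - 4)*(a - 2)*(a + 2)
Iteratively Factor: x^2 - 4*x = (x - 4)*(x)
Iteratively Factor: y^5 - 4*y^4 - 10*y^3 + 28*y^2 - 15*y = (y)*(y^4 - 4*y^3 - 10*y^2 + 28*y - 15) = y*(y - 5)*(y^3 + y^2 - 5*y + 3) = y*(y - 5)*(y + 3)*(y^2 - 2*y + 1) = y*(y - 5)*(y - 1)*(y + 3)*(y - 1)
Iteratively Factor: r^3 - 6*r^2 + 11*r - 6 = (r - 3)*(r^2 - 3*r + 2) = (r - 3)*(r - 2)*(r - 1)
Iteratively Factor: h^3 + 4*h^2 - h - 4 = (h + 4)*(h^2 - 1) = (h + 1)*(h + 4)*(h - 1)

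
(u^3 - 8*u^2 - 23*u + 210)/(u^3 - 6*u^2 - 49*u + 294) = (u + 5)/(u + 7)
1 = 1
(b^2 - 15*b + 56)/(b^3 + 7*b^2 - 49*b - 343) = (b - 8)/(b^2 + 14*b + 49)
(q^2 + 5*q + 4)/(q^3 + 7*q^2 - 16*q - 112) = (q + 1)/(q^2 + 3*q - 28)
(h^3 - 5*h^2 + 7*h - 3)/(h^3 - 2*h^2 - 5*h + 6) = (h - 1)/(h + 2)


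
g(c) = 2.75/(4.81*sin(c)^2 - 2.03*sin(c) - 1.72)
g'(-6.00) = -0.48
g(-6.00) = -1.44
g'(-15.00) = -6.48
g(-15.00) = 1.68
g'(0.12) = 0.67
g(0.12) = -1.45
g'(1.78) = 5.24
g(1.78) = 3.07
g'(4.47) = -0.33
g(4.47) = 0.57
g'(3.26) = -4.33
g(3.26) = -1.95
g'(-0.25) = 13.78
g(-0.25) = -2.98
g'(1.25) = -13.11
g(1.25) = 4.01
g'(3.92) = -3.99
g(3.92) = 1.32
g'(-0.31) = 30.48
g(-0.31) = -4.21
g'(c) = 2.75*(-9.62*sin(c)*cos(c) + 2.03*cos(c))/(4.81*sin(c)^2 - 2.03*sin(c) - 1.72)^2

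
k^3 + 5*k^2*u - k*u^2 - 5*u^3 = (k - u)*(k + u)*(k + 5*u)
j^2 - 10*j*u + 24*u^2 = (j - 6*u)*(j - 4*u)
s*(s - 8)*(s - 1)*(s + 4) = s^4 - 5*s^3 - 28*s^2 + 32*s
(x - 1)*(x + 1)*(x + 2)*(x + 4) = x^4 + 6*x^3 + 7*x^2 - 6*x - 8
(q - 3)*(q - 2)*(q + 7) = q^3 + 2*q^2 - 29*q + 42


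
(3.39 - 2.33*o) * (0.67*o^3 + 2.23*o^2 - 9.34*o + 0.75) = -1.5611*o^4 - 2.9246*o^3 + 29.3219*o^2 - 33.4101*o + 2.5425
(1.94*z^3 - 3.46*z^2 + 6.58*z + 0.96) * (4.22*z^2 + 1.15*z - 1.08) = 8.1868*z^5 - 12.3702*z^4 + 21.6934*z^3 + 15.355*z^2 - 6.0024*z - 1.0368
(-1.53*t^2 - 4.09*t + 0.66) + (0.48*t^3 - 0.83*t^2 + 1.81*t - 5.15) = 0.48*t^3 - 2.36*t^2 - 2.28*t - 4.49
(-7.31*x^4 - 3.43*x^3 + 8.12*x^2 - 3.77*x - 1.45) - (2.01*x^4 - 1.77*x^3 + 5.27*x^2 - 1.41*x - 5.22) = -9.32*x^4 - 1.66*x^3 + 2.85*x^2 - 2.36*x + 3.77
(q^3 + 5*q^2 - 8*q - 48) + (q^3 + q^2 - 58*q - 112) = 2*q^3 + 6*q^2 - 66*q - 160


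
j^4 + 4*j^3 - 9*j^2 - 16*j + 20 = (j - 2)*(j - 1)*(j + 2)*(j + 5)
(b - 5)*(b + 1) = b^2 - 4*b - 5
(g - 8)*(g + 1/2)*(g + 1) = g^3 - 13*g^2/2 - 23*g/2 - 4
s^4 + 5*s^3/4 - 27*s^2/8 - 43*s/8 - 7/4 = (s - 2)*(s + 1/2)*(s + 1)*(s + 7/4)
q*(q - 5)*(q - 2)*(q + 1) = q^4 - 6*q^3 + 3*q^2 + 10*q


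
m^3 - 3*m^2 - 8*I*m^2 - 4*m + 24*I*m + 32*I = (m - 4)*(m + 1)*(m - 8*I)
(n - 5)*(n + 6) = n^2 + n - 30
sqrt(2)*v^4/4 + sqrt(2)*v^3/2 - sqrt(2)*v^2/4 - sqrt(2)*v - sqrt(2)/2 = (v/2 + 1/2)*(v - sqrt(2))*(v + sqrt(2))*(sqrt(2)*v/2 + sqrt(2)/2)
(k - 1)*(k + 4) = k^2 + 3*k - 4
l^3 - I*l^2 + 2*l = l*(l - 2*I)*(l + I)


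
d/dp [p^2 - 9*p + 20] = 2*p - 9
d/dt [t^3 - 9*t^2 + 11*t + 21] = 3*t^2 - 18*t + 11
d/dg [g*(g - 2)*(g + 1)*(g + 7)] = 4*g^3 + 18*g^2 - 18*g - 14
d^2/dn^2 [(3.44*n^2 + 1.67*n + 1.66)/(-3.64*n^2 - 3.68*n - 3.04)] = (5.6843418860808e-14*n^4 + 47.905312*n^3 + 96.427968*n^2 - 22.5388800000001*n - 34.439936)/(48.228544*n^6 + 146.275584*n^5 + 268.71936*n^4 + 294.16448*n^3 + 224.42496*n^2 + 102.027264*n + 28.094464)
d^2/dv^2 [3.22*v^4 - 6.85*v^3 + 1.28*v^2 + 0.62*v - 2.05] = 38.64*v^2 - 41.1*v + 2.56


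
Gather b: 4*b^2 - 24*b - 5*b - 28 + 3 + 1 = 4*b^2 - 29*b - 24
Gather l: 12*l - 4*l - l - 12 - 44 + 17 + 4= 7*l - 35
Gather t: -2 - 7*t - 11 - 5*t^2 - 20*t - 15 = -5*t^2 - 27*t - 28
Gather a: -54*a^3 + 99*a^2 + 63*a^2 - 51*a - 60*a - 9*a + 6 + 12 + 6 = -54*a^3 + 162*a^2 - 120*a + 24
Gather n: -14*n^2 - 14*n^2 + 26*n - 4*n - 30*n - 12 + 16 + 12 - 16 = -28*n^2 - 8*n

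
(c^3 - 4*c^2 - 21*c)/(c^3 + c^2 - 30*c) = (c^2 - 4*c - 21)/(c^2 + c - 30)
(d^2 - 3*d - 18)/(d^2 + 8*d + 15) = (d - 6)/(d + 5)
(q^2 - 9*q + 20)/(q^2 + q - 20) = (q - 5)/(q + 5)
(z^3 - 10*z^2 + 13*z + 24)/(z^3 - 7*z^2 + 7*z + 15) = (z - 8)/(z - 5)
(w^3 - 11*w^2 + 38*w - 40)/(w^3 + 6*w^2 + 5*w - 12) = (w^3 - 11*w^2 + 38*w - 40)/(w^3 + 6*w^2 + 5*w - 12)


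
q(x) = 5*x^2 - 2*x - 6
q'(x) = 10*x - 2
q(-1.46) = 7.58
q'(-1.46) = -16.60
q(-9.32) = 446.95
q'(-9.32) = -95.20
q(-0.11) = -5.72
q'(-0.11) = -3.10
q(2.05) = 10.91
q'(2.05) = 18.50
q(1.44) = 1.49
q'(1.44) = 12.40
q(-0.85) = -0.69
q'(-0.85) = -10.50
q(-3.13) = 49.24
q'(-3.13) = -33.30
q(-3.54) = 63.74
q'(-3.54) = -37.40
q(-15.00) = 1149.00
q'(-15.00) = -152.00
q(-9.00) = 417.00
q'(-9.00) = -92.00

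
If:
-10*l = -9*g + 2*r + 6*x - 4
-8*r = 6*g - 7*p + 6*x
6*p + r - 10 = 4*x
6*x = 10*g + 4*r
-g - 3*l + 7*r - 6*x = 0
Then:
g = 7908/26471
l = -4750/26471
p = 59640/26471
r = 24246/26471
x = 29344/26471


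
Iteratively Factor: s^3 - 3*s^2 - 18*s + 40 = (s + 4)*(s^2 - 7*s + 10) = (s - 2)*(s + 4)*(s - 5)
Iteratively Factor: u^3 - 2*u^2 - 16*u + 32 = (u - 2)*(u^2 - 16) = (u - 2)*(u + 4)*(u - 4)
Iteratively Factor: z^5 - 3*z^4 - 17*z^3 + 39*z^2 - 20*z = (z + 4)*(z^4 - 7*z^3 + 11*z^2 - 5*z) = (z - 1)*(z + 4)*(z^3 - 6*z^2 + 5*z) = (z - 1)^2*(z + 4)*(z^2 - 5*z) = (z - 5)*(z - 1)^2*(z + 4)*(z)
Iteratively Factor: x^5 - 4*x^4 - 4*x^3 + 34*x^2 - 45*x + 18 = (x - 1)*(x^4 - 3*x^3 - 7*x^2 + 27*x - 18) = (x - 1)^2*(x^3 - 2*x^2 - 9*x + 18) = (x - 3)*(x - 1)^2*(x^2 + x - 6) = (x - 3)*(x - 1)^2*(x + 3)*(x - 2)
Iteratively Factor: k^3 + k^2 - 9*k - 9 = (k + 3)*(k^2 - 2*k - 3) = (k + 1)*(k + 3)*(k - 3)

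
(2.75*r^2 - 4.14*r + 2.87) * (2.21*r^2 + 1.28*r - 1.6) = 6.0775*r^4 - 5.6294*r^3 - 3.3565*r^2 + 10.2976*r - 4.592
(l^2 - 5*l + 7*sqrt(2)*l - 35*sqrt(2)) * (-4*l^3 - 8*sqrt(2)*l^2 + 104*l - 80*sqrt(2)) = -4*l^5 - 36*sqrt(2)*l^4 + 20*l^4 - 8*l^3 + 180*sqrt(2)*l^3 + 40*l^2 + 648*sqrt(2)*l^2 - 3240*sqrt(2)*l - 1120*l + 5600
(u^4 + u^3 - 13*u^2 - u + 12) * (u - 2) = u^5 - u^4 - 15*u^3 + 25*u^2 + 14*u - 24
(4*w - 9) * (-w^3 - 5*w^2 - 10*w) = -4*w^4 - 11*w^3 + 5*w^2 + 90*w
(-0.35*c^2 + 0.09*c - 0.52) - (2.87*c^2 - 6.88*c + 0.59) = -3.22*c^2 + 6.97*c - 1.11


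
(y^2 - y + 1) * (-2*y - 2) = -2*y^3 - 2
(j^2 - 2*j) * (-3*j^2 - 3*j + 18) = -3*j^4 + 3*j^3 + 24*j^2 - 36*j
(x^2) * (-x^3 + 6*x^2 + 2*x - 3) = -x^5 + 6*x^4 + 2*x^3 - 3*x^2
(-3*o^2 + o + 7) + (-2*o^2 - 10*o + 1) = -5*o^2 - 9*o + 8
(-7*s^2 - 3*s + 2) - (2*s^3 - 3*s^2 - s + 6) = -2*s^3 - 4*s^2 - 2*s - 4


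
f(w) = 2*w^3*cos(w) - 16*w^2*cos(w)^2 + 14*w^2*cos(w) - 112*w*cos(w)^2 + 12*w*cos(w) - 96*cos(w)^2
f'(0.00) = -100.00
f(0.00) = -96.00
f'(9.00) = -3930.50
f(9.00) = -4452.43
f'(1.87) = -324.39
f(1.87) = -56.30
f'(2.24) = -645.21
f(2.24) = -238.59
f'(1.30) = 101.09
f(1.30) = -7.55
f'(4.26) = 940.07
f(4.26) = -365.97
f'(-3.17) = 10.38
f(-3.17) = 59.26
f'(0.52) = 59.20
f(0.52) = -110.47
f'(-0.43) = -119.83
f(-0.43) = -44.45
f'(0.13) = -70.34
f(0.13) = -107.18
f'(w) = -2*w^3*sin(w) + 32*w^2*sin(w)*cos(w) - 14*w^2*sin(w) + 6*w^2*cos(w) + 224*w*sin(w)*cos(w) - 12*w*sin(w) - 32*w*cos(w)^2 + 28*w*cos(w) + 192*sin(w)*cos(w) - 112*cos(w)^2 + 12*cos(w)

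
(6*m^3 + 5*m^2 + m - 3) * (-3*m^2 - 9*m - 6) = -18*m^5 - 69*m^4 - 84*m^3 - 30*m^2 + 21*m + 18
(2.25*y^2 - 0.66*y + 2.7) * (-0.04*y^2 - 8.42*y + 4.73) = -0.09*y^4 - 18.9186*y^3 + 16.0917*y^2 - 25.8558*y + 12.771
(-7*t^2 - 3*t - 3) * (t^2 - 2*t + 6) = -7*t^4 + 11*t^3 - 39*t^2 - 12*t - 18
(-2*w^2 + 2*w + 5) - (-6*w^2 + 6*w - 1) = 4*w^2 - 4*w + 6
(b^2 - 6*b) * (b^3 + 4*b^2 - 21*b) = b^5 - 2*b^4 - 45*b^3 + 126*b^2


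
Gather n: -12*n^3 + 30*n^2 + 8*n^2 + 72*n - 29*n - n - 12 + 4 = -12*n^3 + 38*n^2 + 42*n - 8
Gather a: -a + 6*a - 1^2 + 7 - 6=5*a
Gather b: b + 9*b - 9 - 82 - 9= 10*b - 100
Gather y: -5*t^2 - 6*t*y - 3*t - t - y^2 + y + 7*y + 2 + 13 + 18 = -5*t^2 - 4*t - y^2 + y*(8 - 6*t) + 33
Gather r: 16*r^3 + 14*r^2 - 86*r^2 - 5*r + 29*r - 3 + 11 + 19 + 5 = 16*r^3 - 72*r^2 + 24*r + 32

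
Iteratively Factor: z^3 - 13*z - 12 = (z + 1)*(z^2 - z - 12) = (z - 4)*(z + 1)*(z + 3)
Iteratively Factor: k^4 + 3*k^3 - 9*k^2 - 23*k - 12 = (k + 1)*(k^3 + 2*k^2 - 11*k - 12) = (k + 1)*(k + 4)*(k^2 - 2*k - 3) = (k - 3)*(k + 1)*(k + 4)*(k + 1)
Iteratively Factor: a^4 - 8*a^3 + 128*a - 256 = (a + 4)*(a^3 - 12*a^2 + 48*a - 64) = (a - 4)*(a + 4)*(a^2 - 8*a + 16) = (a - 4)^2*(a + 4)*(a - 4)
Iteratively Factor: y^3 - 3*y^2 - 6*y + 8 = (y - 4)*(y^2 + y - 2) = (y - 4)*(y - 1)*(y + 2)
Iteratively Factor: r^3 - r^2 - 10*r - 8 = (r + 2)*(r^2 - 3*r - 4) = (r - 4)*(r + 2)*(r + 1)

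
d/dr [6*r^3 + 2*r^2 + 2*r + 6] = 18*r^2 + 4*r + 2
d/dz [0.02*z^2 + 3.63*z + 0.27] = 0.04*z + 3.63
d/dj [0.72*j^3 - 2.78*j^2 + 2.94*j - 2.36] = 2.16*j^2 - 5.56*j + 2.94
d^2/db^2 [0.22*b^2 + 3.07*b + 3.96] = 0.440000000000000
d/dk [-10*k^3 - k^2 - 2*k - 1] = -30*k^2 - 2*k - 2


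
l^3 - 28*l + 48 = (l - 4)*(l - 2)*(l + 6)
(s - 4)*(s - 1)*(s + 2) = s^3 - 3*s^2 - 6*s + 8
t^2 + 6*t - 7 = (t - 1)*(t + 7)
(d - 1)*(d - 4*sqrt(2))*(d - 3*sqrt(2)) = d^3 - 7*sqrt(2)*d^2 - d^2 + 7*sqrt(2)*d + 24*d - 24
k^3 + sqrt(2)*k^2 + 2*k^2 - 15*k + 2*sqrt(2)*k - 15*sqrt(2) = (k - 3)*(k + 5)*(k + sqrt(2))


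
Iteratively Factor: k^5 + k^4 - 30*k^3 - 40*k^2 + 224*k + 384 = (k + 2)*(k^4 - k^3 - 28*k^2 + 16*k + 192) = (k + 2)*(k + 4)*(k^3 - 5*k^2 - 8*k + 48) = (k - 4)*(k + 2)*(k + 4)*(k^2 - k - 12) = (k - 4)*(k + 2)*(k + 3)*(k + 4)*(k - 4)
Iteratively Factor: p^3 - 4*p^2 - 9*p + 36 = (p + 3)*(p^2 - 7*p + 12) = (p - 3)*(p + 3)*(p - 4)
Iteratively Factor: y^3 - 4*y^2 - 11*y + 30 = (y + 3)*(y^2 - 7*y + 10) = (y - 5)*(y + 3)*(y - 2)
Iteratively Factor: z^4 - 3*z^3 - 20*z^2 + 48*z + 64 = (z + 4)*(z^3 - 7*z^2 + 8*z + 16) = (z - 4)*(z + 4)*(z^2 - 3*z - 4) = (z - 4)^2*(z + 4)*(z + 1)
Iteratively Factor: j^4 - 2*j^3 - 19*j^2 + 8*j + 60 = (j - 5)*(j^3 + 3*j^2 - 4*j - 12) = (j - 5)*(j + 3)*(j^2 - 4) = (j - 5)*(j + 2)*(j + 3)*(j - 2)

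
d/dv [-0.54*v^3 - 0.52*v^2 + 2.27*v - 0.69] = -1.62*v^2 - 1.04*v + 2.27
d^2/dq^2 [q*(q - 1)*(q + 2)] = 6*q + 2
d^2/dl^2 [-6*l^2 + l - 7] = -12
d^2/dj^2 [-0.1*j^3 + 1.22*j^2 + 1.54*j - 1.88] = 2.44 - 0.6*j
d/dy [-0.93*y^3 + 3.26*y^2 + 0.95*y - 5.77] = -2.79*y^2 + 6.52*y + 0.95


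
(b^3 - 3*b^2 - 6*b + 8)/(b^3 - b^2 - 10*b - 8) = (b - 1)/(b + 1)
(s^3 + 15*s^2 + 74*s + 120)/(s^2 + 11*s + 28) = (s^2 + 11*s + 30)/(s + 7)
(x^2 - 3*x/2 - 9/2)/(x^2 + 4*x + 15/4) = 2*(x - 3)/(2*x + 5)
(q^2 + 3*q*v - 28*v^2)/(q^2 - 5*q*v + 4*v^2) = (q + 7*v)/(q - v)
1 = 1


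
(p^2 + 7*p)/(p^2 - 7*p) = (p + 7)/(p - 7)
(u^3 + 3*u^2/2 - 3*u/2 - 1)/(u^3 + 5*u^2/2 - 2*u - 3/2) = (u + 2)/(u + 3)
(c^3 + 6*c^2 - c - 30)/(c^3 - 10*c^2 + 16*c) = (c^2 + 8*c + 15)/(c*(c - 8))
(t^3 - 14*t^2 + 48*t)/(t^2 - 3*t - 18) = t*(t - 8)/(t + 3)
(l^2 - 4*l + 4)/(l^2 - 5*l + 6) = (l - 2)/(l - 3)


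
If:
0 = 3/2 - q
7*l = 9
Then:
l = 9/7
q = 3/2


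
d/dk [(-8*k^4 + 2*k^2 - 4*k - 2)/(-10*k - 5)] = 4*k*(3*k - 1)/5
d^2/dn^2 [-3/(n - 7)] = -6/(n - 7)^3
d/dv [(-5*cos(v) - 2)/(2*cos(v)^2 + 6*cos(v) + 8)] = (-5*cos(v)^2 - 4*cos(v) + 14)*sin(v)/(2*(cos(v)^2 + 3*cos(v) + 4)^2)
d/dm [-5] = 0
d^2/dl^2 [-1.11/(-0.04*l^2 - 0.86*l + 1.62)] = (-0.003552*l^2 - 0.076368*l + 1.11*(0.08*l + 0.86)*(0.16*l + 1.72) + 0.143856)/(0.04*l^2 + 0.86*l - 1.62)^3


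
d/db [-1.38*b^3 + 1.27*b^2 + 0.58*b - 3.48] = -4.14*b^2 + 2.54*b + 0.58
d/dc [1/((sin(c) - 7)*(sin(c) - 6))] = (13 - 2*sin(c))*cos(c)/((sin(c) - 7)^2*(sin(c) - 6)^2)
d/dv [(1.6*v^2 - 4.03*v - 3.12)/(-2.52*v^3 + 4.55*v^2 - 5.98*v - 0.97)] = (4.032*v^4 - 20.3112*v^3 - 14.8187*v^2 + 25.288*v - 14.7485)/(6.3504*v^6 - 22.932*v^5 + 50.8417*v^4 - 49.5292*v^3 + 26.9334*v^2 + 11.6012*v + 0.9409)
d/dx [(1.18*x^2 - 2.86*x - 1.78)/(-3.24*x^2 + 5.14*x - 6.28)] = (-3.2012*x^2 - 26.3552*x + 27.11)/(10.4976*x^4 - 33.3072*x^3 + 67.114*x^2 - 64.5584*x + 39.4384)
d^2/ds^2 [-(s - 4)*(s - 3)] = -2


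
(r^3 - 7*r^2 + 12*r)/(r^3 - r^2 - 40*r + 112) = r*(r - 3)/(r^2 + 3*r - 28)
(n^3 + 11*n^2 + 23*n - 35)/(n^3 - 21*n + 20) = (n + 7)/(n - 4)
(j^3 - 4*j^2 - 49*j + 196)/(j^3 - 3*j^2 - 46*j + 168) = (j - 7)/(j - 6)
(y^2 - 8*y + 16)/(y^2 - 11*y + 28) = (y - 4)/(y - 7)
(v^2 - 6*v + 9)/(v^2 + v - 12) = (v - 3)/(v + 4)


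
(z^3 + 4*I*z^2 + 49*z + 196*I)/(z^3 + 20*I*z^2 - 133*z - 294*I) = (z^2 - 3*I*z + 28)/(z^2 + 13*I*z - 42)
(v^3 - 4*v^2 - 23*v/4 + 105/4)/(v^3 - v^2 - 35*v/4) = (v - 3)/v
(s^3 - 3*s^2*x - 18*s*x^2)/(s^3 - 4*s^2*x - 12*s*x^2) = (s + 3*x)/(s + 2*x)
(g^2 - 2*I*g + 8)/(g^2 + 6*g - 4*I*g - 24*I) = (g + 2*I)/(g + 6)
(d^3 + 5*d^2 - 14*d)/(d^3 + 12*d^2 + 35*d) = (d - 2)/(d + 5)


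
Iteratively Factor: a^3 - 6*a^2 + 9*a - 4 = (a - 1)*(a^2 - 5*a + 4) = (a - 4)*(a - 1)*(a - 1)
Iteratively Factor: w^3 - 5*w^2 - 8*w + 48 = (w - 4)*(w^2 - w - 12) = (w - 4)^2*(w + 3)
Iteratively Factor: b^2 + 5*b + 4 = (b + 1)*(b + 4)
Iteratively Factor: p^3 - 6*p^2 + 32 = (p - 4)*(p^2 - 2*p - 8) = (p - 4)*(p + 2)*(p - 4)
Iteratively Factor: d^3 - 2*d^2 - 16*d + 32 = (d + 4)*(d^2 - 6*d + 8) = (d - 2)*(d + 4)*(d - 4)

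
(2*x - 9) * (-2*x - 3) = -4*x^2 + 12*x + 27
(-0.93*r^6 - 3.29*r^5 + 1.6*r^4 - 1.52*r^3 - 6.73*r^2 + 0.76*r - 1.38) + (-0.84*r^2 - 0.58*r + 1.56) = -0.93*r^6 - 3.29*r^5 + 1.6*r^4 - 1.52*r^3 - 7.57*r^2 + 0.18*r + 0.18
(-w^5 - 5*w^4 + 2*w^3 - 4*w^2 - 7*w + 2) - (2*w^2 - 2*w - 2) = -w^5 - 5*w^4 + 2*w^3 - 6*w^2 - 5*w + 4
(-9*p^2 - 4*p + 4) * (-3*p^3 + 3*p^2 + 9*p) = 27*p^5 - 15*p^4 - 105*p^3 - 24*p^2 + 36*p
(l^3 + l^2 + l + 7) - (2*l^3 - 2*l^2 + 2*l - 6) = -l^3 + 3*l^2 - l + 13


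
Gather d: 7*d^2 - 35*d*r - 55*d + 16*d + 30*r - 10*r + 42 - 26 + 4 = 7*d^2 + d*(-35*r - 39) + 20*r + 20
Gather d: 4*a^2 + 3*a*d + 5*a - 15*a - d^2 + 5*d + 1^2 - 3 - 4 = 4*a^2 - 10*a - d^2 + d*(3*a + 5) - 6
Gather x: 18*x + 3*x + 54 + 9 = 21*x + 63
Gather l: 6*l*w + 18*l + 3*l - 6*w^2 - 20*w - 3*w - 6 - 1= l*(6*w + 21) - 6*w^2 - 23*w - 7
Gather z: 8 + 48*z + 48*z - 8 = 96*z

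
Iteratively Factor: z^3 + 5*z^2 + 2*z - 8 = (z - 1)*(z^2 + 6*z + 8) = (z - 1)*(z + 2)*(z + 4)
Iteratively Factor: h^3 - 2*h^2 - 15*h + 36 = (h - 3)*(h^2 + h - 12) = (h - 3)^2*(h + 4)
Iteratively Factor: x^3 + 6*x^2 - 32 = (x + 4)*(x^2 + 2*x - 8) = (x + 4)^2*(x - 2)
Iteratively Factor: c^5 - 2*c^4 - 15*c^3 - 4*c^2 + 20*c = (c + 2)*(c^4 - 4*c^3 - 7*c^2 + 10*c) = (c + 2)^2*(c^3 - 6*c^2 + 5*c) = c*(c + 2)^2*(c^2 - 6*c + 5) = c*(c - 5)*(c + 2)^2*(c - 1)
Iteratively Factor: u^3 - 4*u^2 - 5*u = (u)*(u^2 - 4*u - 5) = u*(u + 1)*(u - 5)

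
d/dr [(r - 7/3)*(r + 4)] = 2*r + 5/3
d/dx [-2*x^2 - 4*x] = -4*x - 4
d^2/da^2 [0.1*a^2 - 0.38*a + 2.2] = 0.200000000000000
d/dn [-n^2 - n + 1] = -2*n - 1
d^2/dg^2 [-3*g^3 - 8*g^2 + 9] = -18*g - 16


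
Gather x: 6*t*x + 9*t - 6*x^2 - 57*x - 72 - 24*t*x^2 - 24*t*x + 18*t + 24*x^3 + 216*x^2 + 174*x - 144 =27*t + 24*x^3 + x^2*(210 - 24*t) + x*(117 - 18*t) - 216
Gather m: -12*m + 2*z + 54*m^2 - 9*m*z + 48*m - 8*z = 54*m^2 + m*(36 - 9*z) - 6*z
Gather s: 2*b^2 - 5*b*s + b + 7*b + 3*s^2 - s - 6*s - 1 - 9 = 2*b^2 + 8*b + 3*s^2 + s*(-5*b - 7) - 10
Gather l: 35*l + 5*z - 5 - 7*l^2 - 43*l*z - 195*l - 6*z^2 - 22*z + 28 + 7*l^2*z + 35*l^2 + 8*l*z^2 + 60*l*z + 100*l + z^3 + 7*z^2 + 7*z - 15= l^2*(7*z + 28) + l*(8*z^2 + 17*z - 60) + z^3 + z^2 - 10*z + 8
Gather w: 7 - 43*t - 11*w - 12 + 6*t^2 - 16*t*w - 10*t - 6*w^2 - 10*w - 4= 6*t^2 - 53*t - 6*w^2 + w*(-16*t - 21) - 9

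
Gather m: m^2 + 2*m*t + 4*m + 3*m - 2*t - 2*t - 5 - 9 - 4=m^2 + m*(2*t + 7) - 4*t - 18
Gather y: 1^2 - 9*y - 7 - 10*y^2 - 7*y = -10*y^2 - 16*y - 6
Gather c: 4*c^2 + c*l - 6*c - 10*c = 4*c^2 + c*(l - 16)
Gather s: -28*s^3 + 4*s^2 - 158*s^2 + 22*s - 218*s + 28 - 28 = -28*s^3 - 154*s^2 - 196*s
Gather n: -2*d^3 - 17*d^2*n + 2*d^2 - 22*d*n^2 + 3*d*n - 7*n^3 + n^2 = -2*d^3 + 2*d^2 - 7*n^3 + n^2*(1 - 22*d) + n*(-17*d^2 + 3*d)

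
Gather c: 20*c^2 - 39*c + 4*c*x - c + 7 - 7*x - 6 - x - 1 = 20*c^2 + c*(4*x - 40) - 8*x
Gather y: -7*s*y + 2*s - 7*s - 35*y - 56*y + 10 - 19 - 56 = -5*s + y*(-7*s - 91) - 65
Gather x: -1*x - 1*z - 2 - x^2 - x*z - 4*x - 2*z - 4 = -x^2 + x*(-z - 5) - 3*z - 6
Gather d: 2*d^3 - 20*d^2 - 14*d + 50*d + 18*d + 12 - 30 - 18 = 2*d^3 - 20*d^2 + 54*d - 36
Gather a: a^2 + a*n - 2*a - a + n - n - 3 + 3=a^2 + a*(n - 3)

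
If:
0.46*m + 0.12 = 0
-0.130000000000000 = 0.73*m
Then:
No Solution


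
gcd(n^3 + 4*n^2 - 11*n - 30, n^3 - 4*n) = n + 2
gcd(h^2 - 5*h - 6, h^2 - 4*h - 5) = h + 1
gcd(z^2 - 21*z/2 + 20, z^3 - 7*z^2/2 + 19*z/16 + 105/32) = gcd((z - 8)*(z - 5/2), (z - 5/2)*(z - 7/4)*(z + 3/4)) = z - 5/2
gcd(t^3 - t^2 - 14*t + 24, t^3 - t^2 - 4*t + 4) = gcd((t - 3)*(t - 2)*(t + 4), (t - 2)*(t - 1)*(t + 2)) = t - 2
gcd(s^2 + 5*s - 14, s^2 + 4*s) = 1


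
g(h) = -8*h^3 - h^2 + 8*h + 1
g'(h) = -24*h^2 - 2*h + 8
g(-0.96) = -0.52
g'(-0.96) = -12.20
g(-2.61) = 115.54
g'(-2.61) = -150.27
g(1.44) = -13.44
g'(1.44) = -44.65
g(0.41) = 3.56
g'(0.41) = 3.15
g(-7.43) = 3167.73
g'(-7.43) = -1302.06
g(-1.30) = 6.49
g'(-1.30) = -29.96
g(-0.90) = -1.18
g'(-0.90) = -9.64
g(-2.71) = 131.20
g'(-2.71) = -162.84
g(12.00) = -13871.00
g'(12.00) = -3472.00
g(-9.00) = 5680.00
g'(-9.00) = -1918.00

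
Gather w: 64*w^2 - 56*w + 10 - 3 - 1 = 64*w^2 - 56*w + 6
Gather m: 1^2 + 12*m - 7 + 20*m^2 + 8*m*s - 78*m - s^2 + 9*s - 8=20*m^2 + m*(8*s - 66) - s^2 + 9*s - 14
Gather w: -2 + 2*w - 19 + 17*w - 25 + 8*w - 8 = 27*w - 54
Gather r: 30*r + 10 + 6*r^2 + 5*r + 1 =6*r^2 + 35*r + 11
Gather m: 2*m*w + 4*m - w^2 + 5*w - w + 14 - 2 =m*(2*w + 4) - w^2 + 4*w + 12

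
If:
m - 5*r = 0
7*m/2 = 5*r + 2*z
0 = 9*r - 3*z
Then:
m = 0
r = 0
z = 0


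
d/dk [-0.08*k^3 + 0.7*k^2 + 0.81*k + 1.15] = -0.24*k^2 + 1.4*k + 0.81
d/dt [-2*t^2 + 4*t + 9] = 4 - 4*t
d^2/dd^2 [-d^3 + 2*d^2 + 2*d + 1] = 4 - 6*d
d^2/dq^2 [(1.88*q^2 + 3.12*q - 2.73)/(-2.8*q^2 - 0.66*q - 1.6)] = (-41.97312*q^3 + 178.9536*q^2 + 114.13584*q - 25.118584)/(21.952*q^6 + 15.5232*q^5 + 41.29104*q^4 + 18.028296*q^3 + 23.59488*q^2 + 5.0688*q + 4.096)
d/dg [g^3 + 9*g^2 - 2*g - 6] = 3*g^2 + 18*g - 2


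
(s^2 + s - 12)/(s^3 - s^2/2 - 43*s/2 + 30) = 2*(s^2 + s - 12)/(2*s^3 - s^2 - 43*s + 60)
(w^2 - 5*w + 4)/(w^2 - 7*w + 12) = (w - 1)/(w - 3)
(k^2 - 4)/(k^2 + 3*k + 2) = (k - 2)/(k + 1)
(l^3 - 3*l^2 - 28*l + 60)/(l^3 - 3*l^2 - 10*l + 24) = (l^2 - l - 30)/(l^2 - l - 12)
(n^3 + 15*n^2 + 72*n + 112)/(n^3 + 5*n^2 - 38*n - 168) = (n + 4)/(n - 6)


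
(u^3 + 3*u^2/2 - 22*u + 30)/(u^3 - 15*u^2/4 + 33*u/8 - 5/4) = 4*(2*u^2 + 7*u - 30)/(8*u^2 - 14*u + 5)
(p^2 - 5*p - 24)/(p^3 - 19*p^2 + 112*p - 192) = (p + 3)/(p^2 - 11*p + 24)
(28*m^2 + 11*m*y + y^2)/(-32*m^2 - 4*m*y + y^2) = (7*m + y)/(-8*m + y)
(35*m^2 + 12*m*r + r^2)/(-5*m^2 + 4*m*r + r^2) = (7*m + r)/(-m + r)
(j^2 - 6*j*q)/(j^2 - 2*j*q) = (j - 6*q)/(j - 2*q)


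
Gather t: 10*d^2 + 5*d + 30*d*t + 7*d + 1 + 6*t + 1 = 10*d^2 + 12*d + t*(30*d + 6) + 2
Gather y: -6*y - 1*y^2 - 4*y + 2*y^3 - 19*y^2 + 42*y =2*y^3 - 20*y^2 + 32*y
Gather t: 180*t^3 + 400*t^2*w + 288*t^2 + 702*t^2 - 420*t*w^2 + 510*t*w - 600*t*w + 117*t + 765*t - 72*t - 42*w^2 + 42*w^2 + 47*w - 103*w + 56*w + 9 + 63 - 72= 180*t^3 + t^2*(400*w + 990) + t*(-420*w^2 - 90*w + 810)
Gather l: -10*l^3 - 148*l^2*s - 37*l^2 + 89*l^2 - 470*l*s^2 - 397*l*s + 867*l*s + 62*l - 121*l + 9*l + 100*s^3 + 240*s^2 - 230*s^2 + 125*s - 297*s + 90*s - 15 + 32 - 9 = -10*l^3 + l^2*(52 - 148*s) + l*(-470*s^2 + 470*s - 50) + 100*s^3 + 10*s^2 - 82*s + 8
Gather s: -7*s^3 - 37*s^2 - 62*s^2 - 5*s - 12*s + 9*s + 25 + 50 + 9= -7*s^3 - 99*s^2 - 8*s + 84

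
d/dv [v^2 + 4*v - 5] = 2*v + 4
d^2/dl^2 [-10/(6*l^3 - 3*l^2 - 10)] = 60*(12*l^2*(3*l - 1)^2 + (6*l - 1)*(-6*l^3 + 3*l^2 + 10))/(-6*l^3 + 3*l^2 + 10)^3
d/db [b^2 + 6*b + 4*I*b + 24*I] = 2*b + 6 + 4*I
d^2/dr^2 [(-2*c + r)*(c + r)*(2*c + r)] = 2*c + 6*r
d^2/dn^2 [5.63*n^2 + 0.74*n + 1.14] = 11.2600000000000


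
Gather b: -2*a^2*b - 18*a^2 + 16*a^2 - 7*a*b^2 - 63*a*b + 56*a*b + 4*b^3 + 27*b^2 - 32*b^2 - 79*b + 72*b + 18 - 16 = -2*a^2 + 4*b^3 + b^2*(-7*a - 5) + b*(-2*a^2 - 7*a - 7) + 2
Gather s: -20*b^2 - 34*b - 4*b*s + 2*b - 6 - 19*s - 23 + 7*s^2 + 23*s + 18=-20*b^2 - 32*b + 7*s^2 + s*(4 - 4*b) - 11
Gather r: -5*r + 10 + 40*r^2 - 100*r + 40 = 40*r^2 - 105*r + 50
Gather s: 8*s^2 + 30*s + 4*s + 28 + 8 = 8*s^2 + 34*s + 36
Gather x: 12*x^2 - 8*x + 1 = 12*x^2 - 8*x + 1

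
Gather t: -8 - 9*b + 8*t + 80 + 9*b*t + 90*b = 81*b + t*(9*b + 8) + 72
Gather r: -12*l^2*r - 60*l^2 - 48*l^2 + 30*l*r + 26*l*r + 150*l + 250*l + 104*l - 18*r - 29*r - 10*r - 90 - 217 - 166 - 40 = -108*l^2 + 504*l + r*(-12*l^2 + 56*l - 57) - 513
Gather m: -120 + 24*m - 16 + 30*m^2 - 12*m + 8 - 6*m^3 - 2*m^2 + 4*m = -6*m^3 + 28*m^2 + 16*m - 128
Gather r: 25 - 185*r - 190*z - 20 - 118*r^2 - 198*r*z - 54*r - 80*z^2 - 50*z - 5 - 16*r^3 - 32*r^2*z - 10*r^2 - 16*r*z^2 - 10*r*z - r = -16*r^3 + r^2*(-32*z - 128) + r*(-16*z^2 - 208*z - 240) - 80*z^2 - 240*z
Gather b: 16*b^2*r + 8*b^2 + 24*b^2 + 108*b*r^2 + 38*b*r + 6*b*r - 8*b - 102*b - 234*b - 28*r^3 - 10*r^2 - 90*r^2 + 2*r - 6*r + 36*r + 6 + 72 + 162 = b^2*(16*r + 32) + b*(108*r^2 + 44*r - 344) - 28*r^3 - 100*r^2 + 32*r + 240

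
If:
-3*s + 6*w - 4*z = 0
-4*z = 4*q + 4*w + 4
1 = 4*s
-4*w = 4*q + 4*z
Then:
No Solution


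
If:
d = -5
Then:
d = -5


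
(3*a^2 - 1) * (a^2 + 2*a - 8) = 3*a^4 + 6*a^3 - 25*a^2 - 2*a + 8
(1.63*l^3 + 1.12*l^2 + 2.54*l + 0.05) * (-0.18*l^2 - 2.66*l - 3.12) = -0.2934*l^5 - 4.5374*l^4 - 8.522*l^3 - 10.2598*l^2 - 8.0578*l - 0.156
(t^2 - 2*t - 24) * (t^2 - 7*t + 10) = t^4 - 9*t^3 + 148*t - 240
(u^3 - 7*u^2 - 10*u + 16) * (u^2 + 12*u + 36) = u^5 + 5*u^4 - 58*u^3 - 356*u^2 - 168*u + 576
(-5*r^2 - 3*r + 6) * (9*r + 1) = -45*r^3 - 32*r^2 + 51*r + 6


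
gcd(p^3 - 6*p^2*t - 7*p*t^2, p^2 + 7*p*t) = p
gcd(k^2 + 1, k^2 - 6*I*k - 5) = k - I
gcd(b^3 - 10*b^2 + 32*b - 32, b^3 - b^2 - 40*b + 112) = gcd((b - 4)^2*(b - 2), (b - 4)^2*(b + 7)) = b^2 - 8*b + 16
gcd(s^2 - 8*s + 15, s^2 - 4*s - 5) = s - 5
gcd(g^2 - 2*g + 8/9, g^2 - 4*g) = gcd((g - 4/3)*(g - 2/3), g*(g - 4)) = 1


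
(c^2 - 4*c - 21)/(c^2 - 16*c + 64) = (c^2 - 4*c - 21)/(c^2 - 16*c + 64)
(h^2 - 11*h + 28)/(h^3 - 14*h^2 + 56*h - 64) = (h - 7)/(h^2 - 10*h + 16)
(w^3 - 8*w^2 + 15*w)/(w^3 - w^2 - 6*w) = (w - 5)/(w + 2)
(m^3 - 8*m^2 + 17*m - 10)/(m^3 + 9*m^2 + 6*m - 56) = (m^2 - 6*m + 5)/(m^2 + 11*m + 28)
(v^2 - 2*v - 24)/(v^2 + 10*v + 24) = (v - 6)/(v + 6)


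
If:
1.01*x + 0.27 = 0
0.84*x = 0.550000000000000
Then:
No Solution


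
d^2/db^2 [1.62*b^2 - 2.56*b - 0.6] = 3.24000000000000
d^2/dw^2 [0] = 0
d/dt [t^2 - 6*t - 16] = 2*t - 6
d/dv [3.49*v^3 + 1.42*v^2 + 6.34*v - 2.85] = 10.47*v^2 + 2.84*v + 6.34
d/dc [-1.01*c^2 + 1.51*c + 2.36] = 1.51 - 2.02*c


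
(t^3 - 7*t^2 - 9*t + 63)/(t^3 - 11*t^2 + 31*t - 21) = (t + 3)/(t - 1)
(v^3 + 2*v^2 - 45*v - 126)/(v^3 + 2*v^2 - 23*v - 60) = (v^2 - v - 42)/(v^2 - v - 20)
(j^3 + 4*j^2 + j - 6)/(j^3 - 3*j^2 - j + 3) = (j^2 + 5*j + 6)/(j^2 - 2*j - 3)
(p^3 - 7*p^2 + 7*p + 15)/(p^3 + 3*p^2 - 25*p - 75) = (p^2 - 2*p - 3)/(p^2 + 8*p + 15)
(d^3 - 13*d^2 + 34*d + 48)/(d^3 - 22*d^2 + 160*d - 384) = (d + 1)/(d - 8)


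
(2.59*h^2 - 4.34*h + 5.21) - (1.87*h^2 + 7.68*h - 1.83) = 0.72*h^2 - 12.02*h + 7.04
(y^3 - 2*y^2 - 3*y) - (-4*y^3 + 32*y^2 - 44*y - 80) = 5*y^3 - 34*y^2 + 41*y + 80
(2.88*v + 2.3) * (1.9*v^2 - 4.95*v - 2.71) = 5.472*v^3 - 9.886*v^2 - 19.1898*v - 6.233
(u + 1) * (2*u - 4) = 2*u^2 - 2*u - 4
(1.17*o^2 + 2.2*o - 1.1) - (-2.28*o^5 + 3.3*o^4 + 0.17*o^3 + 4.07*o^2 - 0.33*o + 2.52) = 2.28*o^5 - 3.3*o^4 - 0.17*o^3 - 2.9*o^2 + 2.53*o - 3.62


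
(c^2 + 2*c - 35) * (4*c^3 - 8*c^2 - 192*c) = 4*c^5 - 348*c^3 - 104*c^2 + 6720*c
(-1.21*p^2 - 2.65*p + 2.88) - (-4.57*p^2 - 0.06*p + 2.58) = 3.36*p^2 - 2.59*p + 0.3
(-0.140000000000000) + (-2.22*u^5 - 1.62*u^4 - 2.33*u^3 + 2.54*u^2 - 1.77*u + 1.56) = -2.22*u^5 - 1.62*u^4 - 2.33*u^3 + 2.54*u^2 - 1.77*u + 1.42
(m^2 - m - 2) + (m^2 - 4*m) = 2*m^2 - 5*m - 2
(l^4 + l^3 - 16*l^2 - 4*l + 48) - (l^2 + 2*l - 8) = l^4 + l^3 - 17*l^2 - 6*l + 56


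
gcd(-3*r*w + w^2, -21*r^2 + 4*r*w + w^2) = 3*r - w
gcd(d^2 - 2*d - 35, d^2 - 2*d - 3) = 1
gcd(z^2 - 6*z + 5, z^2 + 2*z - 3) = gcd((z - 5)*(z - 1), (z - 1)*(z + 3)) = z - 1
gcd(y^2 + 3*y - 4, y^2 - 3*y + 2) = y - 1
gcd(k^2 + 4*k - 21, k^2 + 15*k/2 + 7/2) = k + 7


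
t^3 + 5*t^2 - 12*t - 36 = (t - 3)*(t + 2)*(t + 6)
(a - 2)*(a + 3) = a^2 + a - 6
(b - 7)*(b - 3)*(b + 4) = b^3 - 6*b^2 - 19*b + 84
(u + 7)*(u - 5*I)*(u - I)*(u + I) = u^4 + 7*u^3 - 5*I*u^3 + u^2 - 35*I*u^2 + 7*u - 5*I*u - 35*I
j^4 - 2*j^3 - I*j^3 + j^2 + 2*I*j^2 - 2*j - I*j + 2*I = (j - 2)*(j - I)^2*(j + I)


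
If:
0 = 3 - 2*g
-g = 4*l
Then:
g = 3/2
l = -3/8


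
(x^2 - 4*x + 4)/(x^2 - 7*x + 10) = (x - 2)/(x - 5)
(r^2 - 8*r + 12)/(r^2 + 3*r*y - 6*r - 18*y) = (r - 2)/(r + 3*y)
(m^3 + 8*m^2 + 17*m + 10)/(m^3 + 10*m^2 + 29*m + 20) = (m + 2)/(m + 4)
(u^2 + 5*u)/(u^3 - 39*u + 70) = u*(u + 5)/(u^3 - 39*u + 70)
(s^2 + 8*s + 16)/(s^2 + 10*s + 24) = (s + 4)/(s + 6)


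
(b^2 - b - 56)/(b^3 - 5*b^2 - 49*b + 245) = (b - 8)/(b^2 - 12*b + 35)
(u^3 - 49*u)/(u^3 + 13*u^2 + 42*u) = (u - 7)/(u + 6)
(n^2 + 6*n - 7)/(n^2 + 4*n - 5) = (n + 7)/(n + 5)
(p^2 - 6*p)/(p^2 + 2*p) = (p - 6)/(p + 2)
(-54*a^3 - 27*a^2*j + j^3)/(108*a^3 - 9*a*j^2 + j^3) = (-3*a - j)/(6*a - j)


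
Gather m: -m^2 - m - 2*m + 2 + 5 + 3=-m^2 - 3*m + 10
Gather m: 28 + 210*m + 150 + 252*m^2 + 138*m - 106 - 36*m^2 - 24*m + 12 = 216*m^2 + 324*m + 84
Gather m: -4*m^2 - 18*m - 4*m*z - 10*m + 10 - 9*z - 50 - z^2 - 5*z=-4*m^2 + m*(-4*z - 28) - z^2 - 14*z - 40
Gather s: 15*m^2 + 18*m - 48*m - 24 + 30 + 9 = 15*m^2 - 30*m + 15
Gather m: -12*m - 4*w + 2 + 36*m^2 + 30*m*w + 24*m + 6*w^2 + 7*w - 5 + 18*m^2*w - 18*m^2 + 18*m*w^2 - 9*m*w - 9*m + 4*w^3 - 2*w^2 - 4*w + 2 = m^2*(18*w + 18) + m*(18*w^2 + 21*w + 3) + 4*w^3 + 4*w^2 - w - 1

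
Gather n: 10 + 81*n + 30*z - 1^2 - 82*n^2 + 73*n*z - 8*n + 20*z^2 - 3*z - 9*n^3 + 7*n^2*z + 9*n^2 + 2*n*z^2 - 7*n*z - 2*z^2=-9*n^3 + n^2*(7*z - 73) + n*(2*z^2 + 66*z + 73) + 18*z^2 + 27*z + 9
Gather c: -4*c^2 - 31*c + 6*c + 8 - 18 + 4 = -4*c^2 - 25*c - 6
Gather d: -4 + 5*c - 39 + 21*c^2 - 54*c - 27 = 21*c^2 - 49*c - 70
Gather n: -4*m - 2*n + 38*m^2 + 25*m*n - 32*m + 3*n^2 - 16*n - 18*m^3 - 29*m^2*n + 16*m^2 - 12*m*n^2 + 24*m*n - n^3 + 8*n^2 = -18*m^3 + 54*m^2 - 36*m - n^3 + n^2*(11 - 12*m) + n*(-29*m^2 + 49*m - 18)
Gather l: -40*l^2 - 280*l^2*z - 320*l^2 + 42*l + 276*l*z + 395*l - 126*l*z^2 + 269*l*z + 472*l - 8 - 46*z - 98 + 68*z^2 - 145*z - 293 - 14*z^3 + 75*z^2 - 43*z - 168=l^2*(-280*z - 360) + l*(-126*z^2 + 545*z + 909) - 14*z^3 + 143*z^2 - 234*z - 567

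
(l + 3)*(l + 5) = l^2 + 8*l + 15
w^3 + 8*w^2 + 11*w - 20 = (w - 1)*(w + 4)*(w + 5)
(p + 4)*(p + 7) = p^2 + 11*p + 28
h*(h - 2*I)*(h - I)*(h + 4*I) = h^4 + I*h^3 + 10*h^2 - 8*I*h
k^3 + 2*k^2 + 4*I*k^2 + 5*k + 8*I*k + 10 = (k + 2)*(k - I)*(k + 5*I)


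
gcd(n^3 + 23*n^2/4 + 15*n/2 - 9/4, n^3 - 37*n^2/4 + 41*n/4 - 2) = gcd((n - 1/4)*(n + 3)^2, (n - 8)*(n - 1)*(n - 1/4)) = n - 1/4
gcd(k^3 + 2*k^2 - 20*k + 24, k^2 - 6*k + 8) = k - 2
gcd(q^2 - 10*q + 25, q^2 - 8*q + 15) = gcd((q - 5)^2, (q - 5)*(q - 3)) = q - 5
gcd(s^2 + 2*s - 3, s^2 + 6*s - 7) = s - 1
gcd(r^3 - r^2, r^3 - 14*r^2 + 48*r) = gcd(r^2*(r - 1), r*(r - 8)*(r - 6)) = r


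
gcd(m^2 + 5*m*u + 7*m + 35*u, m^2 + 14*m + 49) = m + 7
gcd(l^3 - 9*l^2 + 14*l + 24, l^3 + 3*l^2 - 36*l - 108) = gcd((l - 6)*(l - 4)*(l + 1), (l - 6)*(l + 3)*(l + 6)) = l - 6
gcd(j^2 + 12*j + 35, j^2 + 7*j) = j + 7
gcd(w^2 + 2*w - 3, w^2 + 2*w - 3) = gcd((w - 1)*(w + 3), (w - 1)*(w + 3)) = w^2 + 2*w - 3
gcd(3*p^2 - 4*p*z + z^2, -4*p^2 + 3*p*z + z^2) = -p + z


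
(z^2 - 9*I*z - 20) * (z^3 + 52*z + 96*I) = z^5 - 9*I*z^4 + 32*z^3 - 372*I*z^2 - 176*z - 1920*I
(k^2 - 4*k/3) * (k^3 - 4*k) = k^5 - 4*k^4/3 - 4*k^3 + 16*k^2/3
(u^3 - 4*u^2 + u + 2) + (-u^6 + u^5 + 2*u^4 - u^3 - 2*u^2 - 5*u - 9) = -u^6 + u^5 + 2*u^4 - 6*u^2 - 4*u - 7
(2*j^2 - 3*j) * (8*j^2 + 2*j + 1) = 16*j^4 - 20*j^3 - 4*j^2 - 3*j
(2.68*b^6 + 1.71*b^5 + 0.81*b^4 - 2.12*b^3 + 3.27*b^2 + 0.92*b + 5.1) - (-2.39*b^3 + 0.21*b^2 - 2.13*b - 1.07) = 2.68*b^6 + 1.71*b^5 + 0.81*b^4 + 0.27*b^3 + 3.06*b^2 + 3.05*b + 6.17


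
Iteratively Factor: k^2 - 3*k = (k - 3)*(k)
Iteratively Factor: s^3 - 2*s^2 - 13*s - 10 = (s + 1)*(s^2 - 3*s - 10) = (s - 5)*(s + 1)*(s + 2)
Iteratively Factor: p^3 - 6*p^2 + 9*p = (p)*(p^2 - 6*p + 9) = p*(p - 3)*(p - 3)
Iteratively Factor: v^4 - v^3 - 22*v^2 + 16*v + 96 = (v - 3)*(v^3 + 2*v^2 - 16*v - 32) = (v - 3)*(v + 2)*(v^2 - 16) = (v - 3)*(v + 2)*(v + 4)*(v - 4)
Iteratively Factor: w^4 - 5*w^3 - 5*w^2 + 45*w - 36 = (w + 3)*(w^3 - 8*w^2 + 19*w - 12) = (w - 4)*(w + 3)*(w^2 - 4*w + 3) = (w - 4)*(w - 1)*(w + 3)*(w - 3)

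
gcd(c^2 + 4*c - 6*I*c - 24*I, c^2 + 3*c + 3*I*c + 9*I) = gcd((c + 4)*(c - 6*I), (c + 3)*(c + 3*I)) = 1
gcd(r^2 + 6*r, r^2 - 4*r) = r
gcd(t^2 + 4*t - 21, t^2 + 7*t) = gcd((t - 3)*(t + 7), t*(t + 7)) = t + 7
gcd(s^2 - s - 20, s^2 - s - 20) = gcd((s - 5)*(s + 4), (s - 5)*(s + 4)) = s^2 - s - 20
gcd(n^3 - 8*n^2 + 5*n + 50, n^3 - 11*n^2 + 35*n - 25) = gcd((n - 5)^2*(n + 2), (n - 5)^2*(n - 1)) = n^2 - 10*n + 25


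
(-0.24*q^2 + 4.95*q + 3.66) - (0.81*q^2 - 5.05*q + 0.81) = -1.05*q^2 + 10.0*q + 2.85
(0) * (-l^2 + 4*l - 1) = 0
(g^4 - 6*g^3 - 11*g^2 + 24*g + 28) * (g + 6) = g^5 - 47*g^3 - 42*g^2 + 172*g + 168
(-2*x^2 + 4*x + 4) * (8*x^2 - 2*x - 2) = -16*x^4 + 36*x^3 + 28*x^2 - 16*x - 8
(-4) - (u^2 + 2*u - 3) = -u^2 - 2*u - 1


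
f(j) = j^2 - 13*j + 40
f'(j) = 2*j - 13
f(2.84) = 11.15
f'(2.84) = -7.32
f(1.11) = 26.80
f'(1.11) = -10.78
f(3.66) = 5.82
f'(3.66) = -5.68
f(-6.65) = 170.67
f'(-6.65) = -26.30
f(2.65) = 12.57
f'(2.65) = -7.70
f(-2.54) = 79.47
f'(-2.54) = -18.08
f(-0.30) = 43.99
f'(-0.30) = -13.60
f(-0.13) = 41.71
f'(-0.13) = -13.26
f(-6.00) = 154.00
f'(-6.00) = -25.00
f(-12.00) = 340.00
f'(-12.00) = -37.00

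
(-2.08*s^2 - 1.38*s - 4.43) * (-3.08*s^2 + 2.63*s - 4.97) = 6.4064*s^4 - 1.22*s^3 + 20.3526*s^2 - 4.7923*s + 22.0171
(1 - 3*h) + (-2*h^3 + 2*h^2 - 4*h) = -2*h^3 + 2*h^2 - 7*h + 1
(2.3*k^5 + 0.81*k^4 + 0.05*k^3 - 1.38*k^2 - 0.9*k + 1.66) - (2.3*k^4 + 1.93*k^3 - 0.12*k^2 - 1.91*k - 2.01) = 2.3*k^5 - 1.49*k^4 - 1.88*k^3 - 1.26*k^2 + 1.01*k + 3.67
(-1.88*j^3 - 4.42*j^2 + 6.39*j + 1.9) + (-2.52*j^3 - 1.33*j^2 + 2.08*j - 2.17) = -4.4*j^3 - 5.75*j^2 + 8.47*j - 0.27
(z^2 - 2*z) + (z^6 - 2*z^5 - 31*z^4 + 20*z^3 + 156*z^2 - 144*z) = z^6 - 2*z^5 - 31*z^4 + 20*z^3 + 157*z^2 - 146*z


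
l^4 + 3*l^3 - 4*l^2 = l^2*(l - 1)*(l + 4)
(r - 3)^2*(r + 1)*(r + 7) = r^4 + 2*r^3 - 32*r^2 + 30*r + 63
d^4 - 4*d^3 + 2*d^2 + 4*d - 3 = (d - 3)*(d - 1)^2*(d + 1)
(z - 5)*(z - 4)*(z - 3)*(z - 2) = z^4 - 14*z^3 + 71*z^2 - 154*z + 120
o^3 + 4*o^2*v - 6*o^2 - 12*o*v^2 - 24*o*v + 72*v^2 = (o - 6)*(o - 2*v)*(o + 6*v)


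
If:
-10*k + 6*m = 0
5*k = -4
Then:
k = -4/5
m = -4/3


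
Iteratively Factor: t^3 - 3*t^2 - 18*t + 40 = (t - 2)*(t^2 - t - 20) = (t - 5)*(t - 2)*(t + 4)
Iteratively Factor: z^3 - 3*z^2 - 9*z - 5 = (z + 1)*(z^2 - 4*z - 5) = (z - 5)*(z + 1)*(z + 1)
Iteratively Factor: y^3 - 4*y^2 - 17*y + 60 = (y - 5)*(y^2 + y - 12) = (y - 5)*(y - 3)*(y + 4)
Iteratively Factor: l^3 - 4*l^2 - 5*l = (l + 1)*(l^2 - 5*l) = l*(l + 1)*(l - 5)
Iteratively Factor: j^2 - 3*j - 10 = (j + 2)*(j - 5)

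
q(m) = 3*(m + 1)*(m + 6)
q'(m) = 6*m + 21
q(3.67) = 135.48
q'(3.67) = 43.02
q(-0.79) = 3.28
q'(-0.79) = 16.26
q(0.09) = 19.91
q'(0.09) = 21.54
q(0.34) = 25.49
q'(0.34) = 23.04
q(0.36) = 25.95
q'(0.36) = 23.16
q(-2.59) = -16.27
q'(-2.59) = 5.46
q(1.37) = 52.40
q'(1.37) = 29.22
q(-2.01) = -12.09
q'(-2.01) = 8.94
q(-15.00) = 378.00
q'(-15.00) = -69.00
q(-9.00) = 72.00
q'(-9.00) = -33.00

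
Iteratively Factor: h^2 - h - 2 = (h - 2)*(h + 1)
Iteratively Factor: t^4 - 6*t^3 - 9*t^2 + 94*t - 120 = (t - 5)*(t^3 - t^2 - 14*t + 24) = (t - 5)*(t + 4)*(t^2 - 5*t + 6) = (t - 5)*(t - 3)*(t + 4)*(t - 2)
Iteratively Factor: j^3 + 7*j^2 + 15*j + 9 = (j + 3)*(j^2 + 4*j + 3) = (j + 3)^2*(j + 1)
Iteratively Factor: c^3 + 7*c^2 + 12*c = (c + 3)*(c^2 + 4*c) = (c + 3)*(c + 4)*(c)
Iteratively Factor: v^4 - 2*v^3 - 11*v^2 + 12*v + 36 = (v - 3)*(v^3 + v^2 - 8*v - 12) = (v - 3)^2*(v^2 + 4*v + 4) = (v - 3)^2*(v + 2)*(v + 2)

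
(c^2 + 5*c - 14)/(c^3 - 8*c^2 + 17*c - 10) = (c + 7)/(c^2 - 6*c + 5)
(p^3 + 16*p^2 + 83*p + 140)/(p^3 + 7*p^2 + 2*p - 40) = (p + 7)/(p - 2)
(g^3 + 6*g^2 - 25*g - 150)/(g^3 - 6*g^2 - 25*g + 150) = (g + 6)/(g - 6)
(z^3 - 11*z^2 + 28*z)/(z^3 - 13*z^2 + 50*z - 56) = z/(z - 2)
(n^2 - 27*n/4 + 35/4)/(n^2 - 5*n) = (n - 7/4)/n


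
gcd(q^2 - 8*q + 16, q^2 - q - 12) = q - 4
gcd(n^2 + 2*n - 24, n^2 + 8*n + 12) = n + 6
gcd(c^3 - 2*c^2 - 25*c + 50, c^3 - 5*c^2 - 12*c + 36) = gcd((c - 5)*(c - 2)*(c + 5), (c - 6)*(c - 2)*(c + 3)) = c - 2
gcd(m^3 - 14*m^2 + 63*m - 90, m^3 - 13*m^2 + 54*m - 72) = m^2 - 9*m + 18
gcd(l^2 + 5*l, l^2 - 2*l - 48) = 1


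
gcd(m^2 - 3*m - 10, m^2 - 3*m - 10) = m^2 - 3*m - 10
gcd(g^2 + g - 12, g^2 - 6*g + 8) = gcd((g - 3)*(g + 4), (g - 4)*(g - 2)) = 1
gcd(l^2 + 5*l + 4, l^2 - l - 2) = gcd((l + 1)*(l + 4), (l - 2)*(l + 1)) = l + 1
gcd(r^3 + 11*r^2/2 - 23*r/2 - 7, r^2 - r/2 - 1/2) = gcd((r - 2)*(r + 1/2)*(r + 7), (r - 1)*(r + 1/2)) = r + 1/2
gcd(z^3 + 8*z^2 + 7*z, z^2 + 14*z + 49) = z + 7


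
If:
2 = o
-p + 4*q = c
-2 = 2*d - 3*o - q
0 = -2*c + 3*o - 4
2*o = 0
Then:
No Solution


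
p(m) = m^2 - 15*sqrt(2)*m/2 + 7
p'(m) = 2*m - 15*sqrt(2)/2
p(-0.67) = 14.56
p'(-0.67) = -11.95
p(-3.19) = 51.01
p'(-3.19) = -16.99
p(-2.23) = 35.63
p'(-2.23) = -15.07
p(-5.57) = 97.10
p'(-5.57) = -21.75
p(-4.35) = 72.06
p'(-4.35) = -19.31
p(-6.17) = 110.51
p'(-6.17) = -22.95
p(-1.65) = 27.22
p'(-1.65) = -13.91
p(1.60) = -7.41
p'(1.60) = -7.41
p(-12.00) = 278.28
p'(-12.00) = -34.61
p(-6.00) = 106.64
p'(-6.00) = -22.61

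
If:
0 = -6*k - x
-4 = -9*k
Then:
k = 4/9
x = -8/3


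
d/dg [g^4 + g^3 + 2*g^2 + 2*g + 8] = 4*g^3 + 3*g^2 + 4*g + 2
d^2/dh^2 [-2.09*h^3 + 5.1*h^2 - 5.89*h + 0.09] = 10.2 - 12.54*h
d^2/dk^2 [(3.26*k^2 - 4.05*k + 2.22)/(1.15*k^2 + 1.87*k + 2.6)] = (-24.73351*k^3 - 40.8687*k^2 + 101.30166*k + 85.708036)/(1.520875*k^6 + 7.419225*k^5 + 22.379805*k^4 + 40.087003*k^3 + 50.59782*k^2 + 37.9236*k + 17.576)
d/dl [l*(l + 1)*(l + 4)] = 3*l^2 + 10*l + 4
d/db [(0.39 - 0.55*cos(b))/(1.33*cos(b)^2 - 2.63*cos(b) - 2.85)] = (-0.7315*cos(b)^2 + 1.0374*cos(b) - 2.5932)*sin(b)/(1.7689*cos(b)^4 - 6.9958*cos(b)^3 - 0.664100000000001*cos(b)^2 + 14.991*cos(b) + 8.1225)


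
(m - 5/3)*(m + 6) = m^2 + 13*m/3 - 10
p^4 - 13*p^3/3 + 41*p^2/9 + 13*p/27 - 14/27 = (p - 7/3)*(p - 2)*(p - 1/3)*(p + 1/3)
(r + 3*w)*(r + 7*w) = r^2 + 10*r*w + 21*w^2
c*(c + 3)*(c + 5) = c^3 + 8*c^2 + 15*c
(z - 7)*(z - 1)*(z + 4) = z^3 - 4*z^2 - 25*z + 28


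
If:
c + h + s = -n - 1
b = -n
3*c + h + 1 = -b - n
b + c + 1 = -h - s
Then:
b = 0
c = s/2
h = -3*s/2 - 1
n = 0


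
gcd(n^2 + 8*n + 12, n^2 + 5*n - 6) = n + 6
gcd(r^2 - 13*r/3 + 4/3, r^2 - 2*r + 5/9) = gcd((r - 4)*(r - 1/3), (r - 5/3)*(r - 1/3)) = r - 1/3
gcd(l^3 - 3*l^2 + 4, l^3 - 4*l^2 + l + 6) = l^2 - l - 2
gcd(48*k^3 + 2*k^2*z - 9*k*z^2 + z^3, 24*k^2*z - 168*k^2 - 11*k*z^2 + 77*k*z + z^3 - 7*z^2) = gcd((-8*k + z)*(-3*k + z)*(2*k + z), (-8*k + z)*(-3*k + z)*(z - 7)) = 24*k^2 - 11*k*z + z^2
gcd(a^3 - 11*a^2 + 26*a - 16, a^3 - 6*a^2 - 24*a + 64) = a^2 - 10*a + 16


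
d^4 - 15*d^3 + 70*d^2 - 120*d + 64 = (d - 8)*(d - 4)*(d - 2)*(d - 1)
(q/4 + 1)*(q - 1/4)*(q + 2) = q^3/4 + 23*q^2/16 + 13*q/8 - 1/2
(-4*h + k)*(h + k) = -4*h^2 - 3*h*k + k^2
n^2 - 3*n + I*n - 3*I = (n - 3)*(n + I)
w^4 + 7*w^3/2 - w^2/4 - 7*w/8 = w*(w - 1/2)*(w + 1/2)*(w + 7/2)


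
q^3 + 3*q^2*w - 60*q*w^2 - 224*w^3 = (q - 8*w)*(q + 4*w)*(q + 7*w)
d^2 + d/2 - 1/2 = (d - 1/2)*(d + 1)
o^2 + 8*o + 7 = (o + 1)*(o + 7)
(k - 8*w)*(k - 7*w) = k^2 - 15*k*w + 56*w^2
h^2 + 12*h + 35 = (h + 5)*(h + 7)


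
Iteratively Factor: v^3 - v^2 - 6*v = (v + 2)*(v^2 - 3*v) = (v - 3)*(v + 2)*(v)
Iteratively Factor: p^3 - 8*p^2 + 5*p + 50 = (p + 2)*(p^2 - 10*p + 25) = (p - 5)*(p + 2)*(p - 5)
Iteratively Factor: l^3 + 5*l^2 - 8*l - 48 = (l - 3)*(l^2 + 8*l + 16) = (l - 3)*(l + 4)*(l + 4)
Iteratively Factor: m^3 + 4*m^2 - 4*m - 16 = (m + 4)*(m^2 - 4) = (m + 2)*(m + 4)*(m - 2)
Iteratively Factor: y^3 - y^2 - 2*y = (y + 1)*(y^2 - 2*y) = (y - 2)*(y + 1)*(y)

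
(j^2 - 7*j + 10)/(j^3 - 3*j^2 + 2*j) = (j - 5)/(j*(j - 1))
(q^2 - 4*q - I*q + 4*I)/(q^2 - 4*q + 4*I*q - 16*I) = (q - I)/(q + 4*I)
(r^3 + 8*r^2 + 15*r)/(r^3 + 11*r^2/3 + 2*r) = 3*(r + 5)/(3*r + 2)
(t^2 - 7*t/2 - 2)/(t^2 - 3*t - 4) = (t + 1/2)/(t + 1)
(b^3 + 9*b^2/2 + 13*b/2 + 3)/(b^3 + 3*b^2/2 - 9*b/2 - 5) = (2*b^2 + 7*b + 6)/(2*b^2 + b - 10)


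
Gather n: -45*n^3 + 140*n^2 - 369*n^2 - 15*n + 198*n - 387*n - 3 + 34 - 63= -45*n^3 - 229*n^2 - 204*n - 32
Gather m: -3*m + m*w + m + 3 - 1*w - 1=m*(w - 2) - w + 2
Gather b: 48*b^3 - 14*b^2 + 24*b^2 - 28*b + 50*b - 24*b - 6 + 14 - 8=48*b^3 + 10*b^2 - 2*b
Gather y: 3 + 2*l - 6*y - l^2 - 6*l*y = -l^2 + 2*l + y*(-6*l - 6) + 3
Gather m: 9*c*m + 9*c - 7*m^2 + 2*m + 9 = 9*c - 7*m^2 + m*(9*c + 2) + 9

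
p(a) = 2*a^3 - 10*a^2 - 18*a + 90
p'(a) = 6*a^2 - 20*a - 18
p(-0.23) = 93.59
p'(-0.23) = -13.08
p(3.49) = -9.60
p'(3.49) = -14.72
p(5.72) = 34.15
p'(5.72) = 63.91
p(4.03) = -14.05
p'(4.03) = -1.15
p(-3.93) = -115.11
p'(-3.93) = 153.27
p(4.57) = -10.22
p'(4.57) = 15.91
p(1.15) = 59.12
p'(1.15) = -33.06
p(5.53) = 22.88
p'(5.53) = 54.89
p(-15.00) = -8640.00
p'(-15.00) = 1632.00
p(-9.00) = -2016.00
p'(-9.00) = 648.00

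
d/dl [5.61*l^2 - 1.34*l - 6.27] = 11.22*l - 1.34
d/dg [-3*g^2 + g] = 1 - 6*g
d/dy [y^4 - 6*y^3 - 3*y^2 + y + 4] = 4*y^3 - 18*y^2 - 6*y + 1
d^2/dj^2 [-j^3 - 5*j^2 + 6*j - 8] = -6*j - 10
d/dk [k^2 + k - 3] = 2*k + 1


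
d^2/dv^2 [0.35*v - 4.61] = 0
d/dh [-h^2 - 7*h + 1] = -2*h - 7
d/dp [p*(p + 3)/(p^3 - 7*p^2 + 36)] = (-p^2*(p + 3)*(3*p - 14) + (2*p + 3)*(p^3 - 7*p^2 + 36))/(p^3 - 7*p^2 + 36)^2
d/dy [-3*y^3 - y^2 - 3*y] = -9*y^2 - 2*y - 3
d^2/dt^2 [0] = 0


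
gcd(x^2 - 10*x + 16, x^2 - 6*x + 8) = x - 2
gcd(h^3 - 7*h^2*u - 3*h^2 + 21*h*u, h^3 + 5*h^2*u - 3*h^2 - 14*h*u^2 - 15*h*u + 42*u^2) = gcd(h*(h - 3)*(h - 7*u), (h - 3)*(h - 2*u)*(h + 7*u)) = h - 3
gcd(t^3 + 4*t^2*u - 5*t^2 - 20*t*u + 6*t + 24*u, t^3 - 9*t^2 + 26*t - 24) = t^2 - 5*t + 6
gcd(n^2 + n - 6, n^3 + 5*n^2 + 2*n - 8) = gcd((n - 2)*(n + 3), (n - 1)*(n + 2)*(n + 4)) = 1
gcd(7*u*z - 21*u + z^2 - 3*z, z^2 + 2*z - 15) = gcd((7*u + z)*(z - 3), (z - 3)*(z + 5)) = z - 3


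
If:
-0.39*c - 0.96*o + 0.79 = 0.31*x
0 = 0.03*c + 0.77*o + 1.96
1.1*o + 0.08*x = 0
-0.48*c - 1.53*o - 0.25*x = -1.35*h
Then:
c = -14.68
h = -2.43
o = -1.97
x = 27.13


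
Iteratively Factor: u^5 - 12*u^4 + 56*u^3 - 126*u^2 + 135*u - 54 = (u - 1)*(u^4 - 11*u^3 + 45*u^2 - 81*u + 54) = (u - 3)*(u - 1)*(u^3 - 8*u^2 + 21*u - 18) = (u - 3)*(u - 2)*(u - 1)*(u^2 - 6*u + 9) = (u - 3)^2*(u - 2)*(u - 1)*(u - 3)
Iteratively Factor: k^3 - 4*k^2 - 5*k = (k)*(k^2 - 4*k - 5) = k*(k - 5)*(k + 1)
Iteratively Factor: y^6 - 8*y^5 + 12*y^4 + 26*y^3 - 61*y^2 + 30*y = (y)*(y^5 - 8*y^4 + 12*y^3 + 26*y^2 - 61*y + 30) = y*(y - 1)*(y^4 - 7*y^3 + 5*y^2 + 31*y - 30) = y*(y - 5)*(y - 1)*(y^3 - 2*y^2 - 5*y + 6) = y*(y - 5)*(y - 1)*(y + 2)*(y^2 - 4*y + 3) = y*(y - 5)*(y - 3)*(y - 1)*(y + 2)*(y - 1)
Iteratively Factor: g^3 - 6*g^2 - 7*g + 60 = (g - 5)*(g^2 - g - 12) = (g - 5)*(g + 3)*(g - 4)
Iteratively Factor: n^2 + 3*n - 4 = (n + 4)*(n - 1)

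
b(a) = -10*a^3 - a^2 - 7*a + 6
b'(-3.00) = -271.00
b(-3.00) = 288.00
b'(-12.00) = -4303.00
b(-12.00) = 17226.00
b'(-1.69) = -89.30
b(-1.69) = 63.24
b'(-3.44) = -355.13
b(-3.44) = 425.32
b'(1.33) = -62.73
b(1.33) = -28.61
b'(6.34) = -1225.55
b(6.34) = -2626.98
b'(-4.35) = -565.98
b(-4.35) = 840.66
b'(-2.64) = -210.81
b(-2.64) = 201.51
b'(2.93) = -270.41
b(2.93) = -274.63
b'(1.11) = -46.18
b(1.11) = -16.68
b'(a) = -30*a^2 - 2*a - 7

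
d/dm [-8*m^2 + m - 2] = 1 - 16*m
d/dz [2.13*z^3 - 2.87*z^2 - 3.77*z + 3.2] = 6.39*z^2 - 5.74*z - 3.77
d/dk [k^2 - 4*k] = 2*k - 4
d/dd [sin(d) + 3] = cos(d)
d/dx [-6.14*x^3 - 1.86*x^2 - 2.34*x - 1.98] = -18.42*x^2 - 3.72*x - 2.34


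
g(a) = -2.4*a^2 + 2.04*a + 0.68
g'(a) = 2.04 - 4.8*a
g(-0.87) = -2.91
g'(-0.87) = 6.22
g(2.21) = -6.53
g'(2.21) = -8.57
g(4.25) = -34.00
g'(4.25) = -18.36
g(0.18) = 0.97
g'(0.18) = 1.18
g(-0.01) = 0.66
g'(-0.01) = 2.09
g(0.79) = 0.79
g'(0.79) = -1.75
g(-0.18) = 0.24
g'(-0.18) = 2.90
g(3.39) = -19.99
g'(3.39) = -14.23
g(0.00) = 0.68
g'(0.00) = 2.04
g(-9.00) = -212.08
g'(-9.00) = 45.24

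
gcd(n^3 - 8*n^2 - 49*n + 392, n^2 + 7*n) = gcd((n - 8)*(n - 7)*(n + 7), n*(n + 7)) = n + 7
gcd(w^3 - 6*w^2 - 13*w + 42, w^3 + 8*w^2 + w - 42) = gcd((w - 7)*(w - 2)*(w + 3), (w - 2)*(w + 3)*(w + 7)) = w^2 + w - 6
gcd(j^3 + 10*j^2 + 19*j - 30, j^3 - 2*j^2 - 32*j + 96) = j + 6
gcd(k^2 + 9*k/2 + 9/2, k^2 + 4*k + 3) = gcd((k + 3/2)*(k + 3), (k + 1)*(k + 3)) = k + 3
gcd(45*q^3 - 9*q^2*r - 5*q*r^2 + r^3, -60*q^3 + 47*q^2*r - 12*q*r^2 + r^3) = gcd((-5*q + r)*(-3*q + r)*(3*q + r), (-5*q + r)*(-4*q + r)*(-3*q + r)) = 15*q^2 - 8*q*r + r^2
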